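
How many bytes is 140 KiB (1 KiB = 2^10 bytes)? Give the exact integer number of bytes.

143,360 bytes

140 × 1,024 = 143,360 bytes  (1 KiB = 2^10 bytes)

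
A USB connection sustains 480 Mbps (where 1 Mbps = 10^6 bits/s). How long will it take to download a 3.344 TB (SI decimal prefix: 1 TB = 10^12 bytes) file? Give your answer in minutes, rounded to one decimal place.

3.344 TB = 3,344,000,000,000 bytes = 26,752,000,000,000 bits
480 Mbps = 480,000,000 bits/s
time = 26,752,000,000,000 / 480,000,000 = 55,733.33 s
55,733.33 s / 60 = 928.9 minutes

928.9 minutes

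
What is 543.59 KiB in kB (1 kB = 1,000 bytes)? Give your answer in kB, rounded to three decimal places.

543.59 KiB = 543.59 × 2^10 bytes = 556,636.16 bytes
1 kB = 1,000 bytes
556,636.16 / 1,000 = 556.636 kB

556.636 kB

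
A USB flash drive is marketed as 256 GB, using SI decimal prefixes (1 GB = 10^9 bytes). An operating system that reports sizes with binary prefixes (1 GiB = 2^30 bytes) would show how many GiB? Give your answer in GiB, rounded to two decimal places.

256 GB × 1,000,000,000 bytes/GB = 256,000,000,000 bytes
1 GiB = 2^30 bytes = 1,073,741,824 bytes
256,000,000,000 / 1,073,741,824 = 238.42 GiB

238.42 GiB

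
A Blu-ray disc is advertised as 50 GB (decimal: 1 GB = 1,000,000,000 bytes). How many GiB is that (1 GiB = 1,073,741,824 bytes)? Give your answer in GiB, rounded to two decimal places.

46.57 GiB

50 GB = 50 × 10^9 bytes = 50,000,000,000 bytes
1 GiB = 1,073,741,824 bytes
50,000,000,000 / 1,073,741,824 = 46.57 GiB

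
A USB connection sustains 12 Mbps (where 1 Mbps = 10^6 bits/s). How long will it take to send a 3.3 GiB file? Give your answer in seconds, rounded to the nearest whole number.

3.3 GiB = 3,543,348,019.2 bytes = 28,346,784,153.6 bits
12 Mbps = 12,000,000 bits/s
time = 28,346,784,153.6 / 12,000,000 = 2,362 s

2,362 seconds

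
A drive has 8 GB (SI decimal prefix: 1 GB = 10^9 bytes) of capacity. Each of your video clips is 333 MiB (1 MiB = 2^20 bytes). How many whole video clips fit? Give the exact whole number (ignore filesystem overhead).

22

Capacity: 8 GB = 8,000,000,000 bytes
Per item: 333 MiB = 349,175,808 bytes
⌊8,000,000,000 / 349,175,808⌋ = 22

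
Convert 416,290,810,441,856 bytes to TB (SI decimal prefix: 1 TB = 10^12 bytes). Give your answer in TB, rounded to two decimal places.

416.29 TB

416,290,810,441,856 bytes given.
1 TB = 10^12 bytes = 1,000,000,000,000 bytes
416,290,810,441,856 / 1,000,000,000,000 = 416.29 TB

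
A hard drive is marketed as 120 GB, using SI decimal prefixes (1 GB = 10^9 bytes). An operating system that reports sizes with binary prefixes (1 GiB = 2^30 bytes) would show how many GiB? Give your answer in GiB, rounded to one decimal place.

120 GB = 120 × 10^9 bytes = 120,000,000,000 bytes
1 GiB = 2^30 bytes = 1,073,741,824 bytes
120,000,000,000 / 1,073,741,824 = 111.8 GiB

111.8 GiB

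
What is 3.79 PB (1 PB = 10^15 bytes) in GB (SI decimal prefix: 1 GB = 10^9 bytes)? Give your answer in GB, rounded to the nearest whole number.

3,790,000 GB

3.79 PB = 3.79 × 10^15 bytes = 3,790,000,000,000,000 bytes
1 GB = 10^9 bytes = 1,000,000,000 bytes
3,790,000,000,000,000 / 1,000,000,000 = 3,790,000 GB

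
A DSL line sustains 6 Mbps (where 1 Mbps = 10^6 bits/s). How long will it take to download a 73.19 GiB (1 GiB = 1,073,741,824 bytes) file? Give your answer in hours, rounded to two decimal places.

29.11 hours

73.19 GiB = 78,587,164,098.56 bytes = 628,697,312,788.48 bits
6 Mbps = 6,000,000 bits/s
time = 628,697,312,788.48 / 6,000,000 = 104,782.8855 s
104,782.8855 s / 3600 = 29.11 hours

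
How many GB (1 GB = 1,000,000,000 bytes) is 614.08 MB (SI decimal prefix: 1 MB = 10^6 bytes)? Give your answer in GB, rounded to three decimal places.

614.08 MB = 614.08 × 10^6 bytes = 614,080,000 bytes
1 GB = 10^9 bytes = 1,000,000,000 bytes
614,080,000 / 1,000,000,000 = 0.614 GB

0.614 GB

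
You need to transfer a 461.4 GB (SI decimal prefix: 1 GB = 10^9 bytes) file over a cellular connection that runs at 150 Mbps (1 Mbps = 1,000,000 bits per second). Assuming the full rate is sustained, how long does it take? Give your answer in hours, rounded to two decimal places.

6.84 hours

461.4 GB = 461,400,000,000 bytes = 3,691,200,000,000 bits
150 Mbps = 150,000,000 bits/s
time = 3,691,200,000,000 / 150,000,000 = 24,608.0000 s
24,608.0000 s / 3600 = 6.84 hours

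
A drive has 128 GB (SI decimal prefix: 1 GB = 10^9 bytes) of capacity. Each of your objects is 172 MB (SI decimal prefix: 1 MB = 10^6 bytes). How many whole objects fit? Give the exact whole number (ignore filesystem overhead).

744

Capacity: 128 GB = 128,000,000,000 bytes
Per item: 172 MB = 172,000,000 bytes
⌊128,000,000,000 / 172,000,000⌋ = 744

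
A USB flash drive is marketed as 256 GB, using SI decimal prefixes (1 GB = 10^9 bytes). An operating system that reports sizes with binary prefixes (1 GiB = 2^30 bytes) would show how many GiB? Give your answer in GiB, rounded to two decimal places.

238.42 GiB

256 GB = 256 × 10^9 bytes = 256,000,000,000 bytes
1 GiB = 1,073,741,824 bytes
256,000,000,000 / 1,073,741,824 = 238.42 GiB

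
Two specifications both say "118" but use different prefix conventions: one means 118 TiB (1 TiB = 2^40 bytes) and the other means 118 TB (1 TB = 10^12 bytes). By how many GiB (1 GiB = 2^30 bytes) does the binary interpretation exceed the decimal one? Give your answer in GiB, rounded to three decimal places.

10,935.936 GiB

118 TiB = 118 × 1,099,511,627,776 = 129,742,372,077,568 bytes
118 TB = 118 × 1,000,000,000,000 = 118,000,000,000,000 bytes
difference = 11,742,372,077,568 bytes
11,742,372,077,568 / 1,073,741,824 = 10,935.936 GiB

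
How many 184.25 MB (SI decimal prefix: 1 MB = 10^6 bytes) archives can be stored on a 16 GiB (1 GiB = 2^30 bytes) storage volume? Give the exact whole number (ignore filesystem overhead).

Capacity: 16 GiB = 17,179,869,184 bytes
Per item: 184.25 MB = 184,250,000 bytes
⌊17,179,869,184 / 184,250,000⌋ = 93

93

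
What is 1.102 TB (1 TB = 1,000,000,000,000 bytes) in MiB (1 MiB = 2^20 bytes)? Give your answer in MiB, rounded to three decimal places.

1.102 TB × 1,000,000,000,000 bytes/TB = 1,102,000,000,000 bytes
1 MiB = 1,048,576 bytes
1,102,000,000,000 / 1,048,576 = 1,050,949.097 MiB

1,050,949.097 MiB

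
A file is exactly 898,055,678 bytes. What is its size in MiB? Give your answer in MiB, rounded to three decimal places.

898,055,678 bytes given.
1 MiB = 1,048,576 bytes
898,055,678 / 1,048,576 = 856.453 MiB

856.453 MiB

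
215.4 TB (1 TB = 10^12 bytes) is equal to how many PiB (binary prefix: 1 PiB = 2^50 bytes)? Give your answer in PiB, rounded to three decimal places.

0.191 PiB

215.4 TB × 1,000,000,000,000 bytes/TB = 215,400,000,000,000 bytes
1 PiB = 1,125,899,906,842,624 bytes
215,400,000,000,000 / 1,125,899,906,842,624 = 0.191 PiB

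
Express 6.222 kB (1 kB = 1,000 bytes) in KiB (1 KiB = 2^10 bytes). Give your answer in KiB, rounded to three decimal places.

6.076 KiB

6.222 kB × 1,000 bytes/kB = 6,222 bytes
1 KiB = 1,024 bytes
6,222 / 1,024 = 6.076 KiB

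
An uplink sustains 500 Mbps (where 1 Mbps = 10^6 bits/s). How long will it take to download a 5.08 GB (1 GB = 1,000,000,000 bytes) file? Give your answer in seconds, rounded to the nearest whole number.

5.08 GB = 5,080,000,000 bytes = 40,640,000,000 bits
500 Mbps = 500,000,000 bits/s
time = 40,640,000,000 / 500,000,000 = 81 s

81 seconds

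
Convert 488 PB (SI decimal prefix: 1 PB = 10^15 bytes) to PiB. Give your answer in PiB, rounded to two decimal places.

488 PB = 488 × 10^15 bytes = 488,000,000,000,000,000 bytes
1 PiB = 1,125,899,906,842,624 bytes
488,000,000,000,000,000 / 1,125,899,906,842,624 = 433.43 PiB

433.43 PiB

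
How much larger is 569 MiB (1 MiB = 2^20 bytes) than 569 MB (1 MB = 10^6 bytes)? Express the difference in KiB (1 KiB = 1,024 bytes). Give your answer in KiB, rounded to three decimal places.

26,991.938 KiB

569 MiB = 569 × 1,048,576 = 596,639,744 bytes
569 MB = 569 × 1,000,000 = 569,000,000 bytes
difference = 27,639,744 bytes
27,639,744 / 1,024 = 26,991.938 KiB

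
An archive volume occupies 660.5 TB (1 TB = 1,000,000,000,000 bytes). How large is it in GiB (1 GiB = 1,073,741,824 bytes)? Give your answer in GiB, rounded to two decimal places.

615,138.56 GiB

660.5 TB = 660.5 × 10^12 bytes = 660,500,000,000,000 bytes
1 GiB = 1,073,741,824 bytes
660,500,000,000,000 / 1,073,741,824 = 615,138.56 GiB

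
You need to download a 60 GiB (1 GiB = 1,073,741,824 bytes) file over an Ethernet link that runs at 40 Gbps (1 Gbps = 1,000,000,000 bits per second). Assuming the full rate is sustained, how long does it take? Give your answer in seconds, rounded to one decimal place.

12.9 seconds

60 GiB = 64,424,509,440 bytes = 515,396,075,520 bits
40 Gbps = 40,000,000,000 bits/s
time = 515,396,075,520 / 40,000,000,000 = 12.9 s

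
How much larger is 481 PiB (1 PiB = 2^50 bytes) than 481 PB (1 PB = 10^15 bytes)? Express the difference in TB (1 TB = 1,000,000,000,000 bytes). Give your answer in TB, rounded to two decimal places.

60,557.86 TB

481 PiB = 481 × 1,125,899,906,842,624 = 541,557,855,191,302,144 bytes
481 PB = 481 × 1,000,000,000,000,000 = 481,000,000,000,000,000 bytes
difference = 60,557,855,191,302,144 bytes
60,557,855,191,302,144 / 1,000,000,000,000 = 60,557.86 TB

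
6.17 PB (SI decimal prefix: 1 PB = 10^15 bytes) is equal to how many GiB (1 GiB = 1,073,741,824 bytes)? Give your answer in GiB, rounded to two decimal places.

6.17 PB × 1,000,000,000,000,000 bytes/PB = 6,170,000,000,000,000 bytes
1 GiB = 1,073,741,824 bytes
6,170,000,000,000,000 / 1,073,741,824 = 5,746,260.29 GiB

5,746,260.29 GiB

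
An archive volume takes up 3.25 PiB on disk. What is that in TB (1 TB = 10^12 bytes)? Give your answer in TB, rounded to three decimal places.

3.25 PiB × 1,125,899,906,842,624 bytes/PiB = 3,659,174,697,238,528 bytes
1 TB = 1,000,000,000,000 bytes
3,659,174,697,238,528 / 1,000,000,000,000 = 3,659.175 TB

3,659.175 TB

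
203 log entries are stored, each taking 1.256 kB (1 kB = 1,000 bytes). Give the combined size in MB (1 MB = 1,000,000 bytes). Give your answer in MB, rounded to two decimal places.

Total = 203 × 1.256 kB = 254.968 kB
= 254.968 × 1,000 bytes = 254,968 bytes
1 MB = 1,000,000 bytes
254,968 / 1,000,000 = 0.25 MB

0.25 MB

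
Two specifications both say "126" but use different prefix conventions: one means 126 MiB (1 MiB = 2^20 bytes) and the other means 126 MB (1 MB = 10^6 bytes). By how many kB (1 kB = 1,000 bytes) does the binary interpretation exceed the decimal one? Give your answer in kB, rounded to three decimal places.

126 MiB = 126 × 1,048,576 = 132,120,576 bytes
126 MB = 126 × 1,000,000 = 126,000,000 bytes
difference = 6,120,576 bytes
6,120,576 / 1,000 = 6,120.576 kB

6,120.576 kB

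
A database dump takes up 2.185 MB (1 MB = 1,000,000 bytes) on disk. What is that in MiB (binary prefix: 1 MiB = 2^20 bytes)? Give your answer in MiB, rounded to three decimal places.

2.185 MB = 2.185 × 10^6 bytes = 2,185,000 bytes
1 MiB = 1,048,576 bytes
2,185,000 / 1,048,576 = 2.084 MiB

2.084 MiB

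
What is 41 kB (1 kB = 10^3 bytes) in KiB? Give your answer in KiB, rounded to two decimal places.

40.04 KiB

41 kB × 1,000 bytes/kB = 41,000 bytes
1 KiB = 1,024 bytes
41,000 / 1,024 = 40.04 KiB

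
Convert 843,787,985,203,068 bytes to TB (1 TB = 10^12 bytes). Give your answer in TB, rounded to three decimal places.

843.788 TB

843,787,985,203,068 bytes given.
1 TB = 1,000,000,000,000 bytes
843,787,985,203,068 / 1,000,000,000,000 = 843.788 TB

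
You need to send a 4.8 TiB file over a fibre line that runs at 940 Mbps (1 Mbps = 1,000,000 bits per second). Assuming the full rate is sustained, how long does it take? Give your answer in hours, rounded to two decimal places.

4.8 TiB = 5,277,655,813,324.8 bytes = 42,221,246,506,598.4 bits
940 Mbps = 940,000,000 bits/s
time = 42,221,246,506,598.4 / 940,000,000 = 44,916.2197 s
44,916.2197 s / 3600 = 12.48 hours

12.48 hours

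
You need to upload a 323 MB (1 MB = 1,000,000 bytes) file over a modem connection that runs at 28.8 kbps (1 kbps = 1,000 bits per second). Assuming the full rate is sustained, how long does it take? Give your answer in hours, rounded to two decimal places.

24.92 hours

323 MB = 323,000,000 bytes = 2,584,000,000 bits
28.8 kbps = 28,800 bits/s
time = 2,584,000,000 / 28,800 = 89,722.2222 s
89,722.2222 s / 3600 = 24.92 hours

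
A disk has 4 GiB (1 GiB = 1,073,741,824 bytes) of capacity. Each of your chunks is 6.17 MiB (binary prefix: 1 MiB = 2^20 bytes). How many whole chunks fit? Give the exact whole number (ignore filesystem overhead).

Capacity: 4 GiB = 4,294,967,296 bytes
Per item: 6.17 MiB = 6,469,713.92 bytes
⌊4,294,967,296 / 6,469,713.92⌋ = 663

663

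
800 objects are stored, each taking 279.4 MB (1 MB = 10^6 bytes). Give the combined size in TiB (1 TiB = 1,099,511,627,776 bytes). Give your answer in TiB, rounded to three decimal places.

0.203 TiB

Total = 800 × 279.4 MB = 223,520 MB
= 223,520 × 1,000,000 bytes = 223,520,000,000 bytes
1 TiB = 1,099,511,627,776 bytes
223,520,000,000 / 1,099,511,627,776 = 0.203 TiB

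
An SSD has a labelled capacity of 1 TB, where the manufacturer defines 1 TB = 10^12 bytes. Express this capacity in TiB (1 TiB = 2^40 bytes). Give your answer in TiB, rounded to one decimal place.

0.9 TiB

1 TB = 1 × 10^12 bytes = 1,000,000,000,000 bytes
1 TiB = 1,099,511,627,776 bytes
1,000,000,000,000 / 1,099,511,627,776 = 0.9 TiB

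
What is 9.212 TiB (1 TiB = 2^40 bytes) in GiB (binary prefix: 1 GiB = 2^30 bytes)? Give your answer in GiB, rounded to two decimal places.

9,433.09 GiB

9.212 TiB = 9.212 × 2^40 bytes = 10,128,701,115,072.512 bytes
1 GiB = 1,073,741,824 bytes
10,128,701,115,072.512 / 1,073,741,824 = 9,433.09 GiB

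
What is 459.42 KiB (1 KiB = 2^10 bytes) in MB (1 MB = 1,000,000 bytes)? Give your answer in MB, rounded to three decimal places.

459.42 KiB × 1,024 bytes/KiB = 470,446.08 bytes
1 MB = 1,000,000 bytes
470,446.08 / 1,000,000 = 0.470 MB

0.470 MB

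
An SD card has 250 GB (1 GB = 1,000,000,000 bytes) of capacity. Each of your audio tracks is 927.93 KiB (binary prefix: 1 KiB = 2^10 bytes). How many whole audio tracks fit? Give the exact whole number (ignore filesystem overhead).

Capacity: 250 GB = 250,000,000,000 bytes
Per item: 927.93 KiB = 950,200.32 bytes
⌊250,000,000,000 / 950,200.32⌋ = 263,102

263,102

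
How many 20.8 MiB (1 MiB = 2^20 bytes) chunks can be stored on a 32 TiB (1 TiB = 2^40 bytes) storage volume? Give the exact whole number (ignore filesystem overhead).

Capacity: 32 TiB = 35,184,372,088,832 bytes
Per item: 20.8 MiB = 21,810,380.8 bytes
⌊35,184,372,088,832 / 21,810,380.8⌋ = 1,613,193

1,613,193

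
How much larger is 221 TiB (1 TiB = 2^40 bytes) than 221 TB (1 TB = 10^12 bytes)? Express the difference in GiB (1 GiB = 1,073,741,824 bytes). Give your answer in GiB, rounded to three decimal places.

20,481.711 GiB

221 TiB = 221 × 1,099,511,627,776 = 242,992,069,738,496 bytes
221 TB = 221 × 1,000,000,000,000 = 221,000,000,000,000 bytes
difference = 21,992,069,738,496 bytes
21,992,069,738,496 / 1,073,741,824 = 20,481.711 GiB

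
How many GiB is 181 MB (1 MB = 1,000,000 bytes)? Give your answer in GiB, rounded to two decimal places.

181 MB = 181 × 10^6 bytes = 181,000,000 bytes
1 GiB = 1,073,741,824 bytes
181,000,000 / 1,073,741,824 = 0.17 GiB

0.17 GiB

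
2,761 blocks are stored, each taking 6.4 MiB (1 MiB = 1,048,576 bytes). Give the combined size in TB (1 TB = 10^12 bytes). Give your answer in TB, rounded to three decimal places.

Total = 2,761 × 6.4 MiB = 17670.4 MiB
= 17670.4 × 1,048,576 bytes = 18,528,757,350.4 bytes
1 TB = 1,000,000,000,000 bytes
18,528,757,350.4 / 1,000,000,000,000 = 0.019 TB

0.019 TB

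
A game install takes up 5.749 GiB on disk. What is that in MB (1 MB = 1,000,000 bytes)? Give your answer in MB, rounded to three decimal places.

6,172.942 MB

5.749 GiB = 5.749 × 2^30 bytes = 6,172,941,746.176 bytes
1 MB = 1,000,000 bytes
6,172,941,746.176 / 1,000,000 = 6,172.942 MB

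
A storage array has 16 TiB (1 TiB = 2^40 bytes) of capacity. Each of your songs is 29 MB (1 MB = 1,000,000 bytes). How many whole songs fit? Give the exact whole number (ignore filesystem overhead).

Capacity: 16 TiB = 17,592,186,044,416 bytes
Per item: 29 MB = 29,000,000 bytes
⌊17,592,186,044,416 / 29,000,000⌋ = 606,627

606,627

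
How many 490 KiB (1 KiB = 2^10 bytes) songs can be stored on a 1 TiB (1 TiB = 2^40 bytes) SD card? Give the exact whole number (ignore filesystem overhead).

2,191,309

Capacity: 1 TiB = 1,099,511,627,776 bytes
Per item: 490 KiB = 501,760 bytes
⌊1,099,511,627,776 / 501,760⌋ = 2,191,309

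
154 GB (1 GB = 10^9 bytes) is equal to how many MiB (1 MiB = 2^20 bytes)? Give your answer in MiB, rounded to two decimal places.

146,865.84 MiB

154 GB × 1,000,000,000 bytes/GB = 154,000,000,000 bytes
1 MiB = 1,048,576 bytes
154,000,000,000 / 1,048,576 = 146,865.84 MiB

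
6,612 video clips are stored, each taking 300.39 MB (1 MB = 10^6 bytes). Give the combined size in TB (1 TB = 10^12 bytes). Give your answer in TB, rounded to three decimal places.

Total = 6,612 × 300.39 MB = 1986178.68 MB
= 1986178.68 × 1,000,000 bytes = 1,986,178,680,000 bytes
1 TB = 1,000,000,000,000 bytes
1,986,178,680,000 / 1,000,000,000,000 = 1.986 TB

1.986 TB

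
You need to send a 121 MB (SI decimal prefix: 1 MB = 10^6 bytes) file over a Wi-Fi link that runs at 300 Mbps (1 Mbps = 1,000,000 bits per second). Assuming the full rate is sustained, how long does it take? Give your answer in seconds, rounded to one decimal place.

121 MB = 121,000,000 bytes = 968,000,000 bits
300 Mbps = 300,000,000 bits/s
time = 968,000,000 / 300,000,000 = 3.2 s

3.2 seconds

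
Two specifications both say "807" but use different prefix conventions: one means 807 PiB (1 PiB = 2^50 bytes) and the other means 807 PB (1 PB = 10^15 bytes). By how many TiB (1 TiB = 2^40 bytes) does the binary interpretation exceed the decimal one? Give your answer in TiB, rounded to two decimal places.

807 PiB = 807 × 1,125,899,906,842,624 = 908,601,224,821,997,568 bytes
807 PB = 807 × 1,000,000,000,000,000 = 807,000,000,000,000,000 bytes
difference = 101,601,224,821,997,568 bytes
101,601,224,821,997,568 / 1,099,511,627,776 = 92,405.78 TiB

92,405.78 TiB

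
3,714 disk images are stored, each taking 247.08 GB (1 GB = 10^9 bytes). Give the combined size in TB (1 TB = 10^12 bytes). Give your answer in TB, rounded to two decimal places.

917.66 TB

Total = 3,714 × 247.08 GB = 917655.12 GB
= 917655.12 × 1,000,000,000 bytes = 917,655,120,000,000 bytes
1 TB = 1,000,000,000,000 bytes
917,655,120,000,000 / 1,000,000,000,000 = 917.66 TB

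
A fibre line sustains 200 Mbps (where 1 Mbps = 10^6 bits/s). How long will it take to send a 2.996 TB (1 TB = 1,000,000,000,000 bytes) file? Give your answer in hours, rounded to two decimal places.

33.29 hours

2.996 TB = 2,996,000,000,000 bytes = 23,968,000,000,000 bits
200 Mbps = 200,000,000 bits/s
time = 23,968,000,000,000 / 200,000,000 = 119,840.0000 s
119,840.0000 s / 3600 = 33.29 hours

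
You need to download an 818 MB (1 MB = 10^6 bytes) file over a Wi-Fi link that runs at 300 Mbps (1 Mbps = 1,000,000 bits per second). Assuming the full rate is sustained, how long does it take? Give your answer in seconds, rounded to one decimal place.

21.8 seconds

818 MB = 818,000,000 bytes = 6,544,000,000 bits
300 Mbps = 300,000,000 bits/s
time = 6,544,000,000 / 300,000,000 = 21.8 s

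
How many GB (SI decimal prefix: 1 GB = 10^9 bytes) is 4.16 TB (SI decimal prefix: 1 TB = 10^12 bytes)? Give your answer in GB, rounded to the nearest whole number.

4,160 GB

4.16 TB × 1,000,000,000,000 bytes/TB = 4,160,000,000,000 bytes
1 GB = 10^9 bytes = 1,000,000,000 bytes
4,160,000,000,000 / 1,000,000,000 = 4,160 GB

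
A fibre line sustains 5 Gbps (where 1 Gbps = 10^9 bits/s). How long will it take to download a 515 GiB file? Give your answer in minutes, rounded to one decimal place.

515 GiB = 552,977,039,360 bytes = 4,423,816,314,880 bits
5 Gbps = 5,000,000,000 bits/s
time = 4,423,816,314,880 / 5,000,000,000 = 884.76 s
884.76 s / 60 = 14.7 minutes

14.7 minutes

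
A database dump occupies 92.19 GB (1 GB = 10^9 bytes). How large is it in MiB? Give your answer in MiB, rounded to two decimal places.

92.19 GB × 1,000,000,000 bytes/GB = 92,190,000,000 bytes
1 MiB = 2^20 bytes = 1,048,576 bytes
92,190,000,000 / 1,048,576 = 87,919.24 MiB

87,919.24 MiB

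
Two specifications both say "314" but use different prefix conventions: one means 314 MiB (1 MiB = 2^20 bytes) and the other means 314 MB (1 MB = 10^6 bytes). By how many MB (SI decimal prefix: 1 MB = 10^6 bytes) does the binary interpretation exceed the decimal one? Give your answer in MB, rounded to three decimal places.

314 MiB = 314 × 1,048,576 = 329,252,864 bytes
314 MB = 314 × 1,000,000 = 314,000,000 bytes
difference = 15,252,864 bytes
15,252,864 / 1,000,000 = 15.253 MB

15.253 MB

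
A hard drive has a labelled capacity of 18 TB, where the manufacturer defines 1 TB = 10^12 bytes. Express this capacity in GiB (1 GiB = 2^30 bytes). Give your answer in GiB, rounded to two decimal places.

16,763.81 GiB

18 TB = 18 × 10^12 bytes = 18,000,000,000,000 bytes
1 GiB = 2^30 bytes = 1,073,741,824 bytes
18,000,000,000,000 / 1,073,741,824 = 16,763.81 GiB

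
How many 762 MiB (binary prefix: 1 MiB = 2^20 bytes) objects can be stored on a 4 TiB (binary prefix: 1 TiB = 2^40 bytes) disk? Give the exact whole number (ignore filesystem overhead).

Capacity: 4 TiB = 4,398,046,511,104 bytes
Per item: 762 MiB = 799,014,912 bytes
⌊4,398,046,511,104 / 799,014,912⌋ = 5,504

5,504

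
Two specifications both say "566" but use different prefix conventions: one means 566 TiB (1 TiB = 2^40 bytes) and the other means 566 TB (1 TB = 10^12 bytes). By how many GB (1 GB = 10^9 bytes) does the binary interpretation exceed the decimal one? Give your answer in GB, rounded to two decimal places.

566 TiB = 566 × 1,099,511,627,776 = 622,323,581,321,216 bytes
566 TB = 566 × 1,000,000,000,000 = 566,000,000,000,000 bytes
difference = 56,323,581,321,216 bytes
56,323,581,321,216 / 1,000,000,000 = 56,323.58 GB

56,323.58 GB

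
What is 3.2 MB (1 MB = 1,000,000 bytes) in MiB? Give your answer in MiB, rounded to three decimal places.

3.052 MiB

3.2 MB × 1,000,000 bytes/MB = 3,200,000 bytes
1 MiB = 2^20 bytes = 1,048,576 bytes
3,200,000 / 1,048,576 = 3.052 MiB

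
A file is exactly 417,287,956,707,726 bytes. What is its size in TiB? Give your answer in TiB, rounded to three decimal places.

417,287,956,707,726 bytes given.
1 TiB = 2^40 bytes = 1,099,511,627,776 bytes
417,287,956,707,726 / 1,099,511,627,776 = 379.521 TiB

379.521 TiB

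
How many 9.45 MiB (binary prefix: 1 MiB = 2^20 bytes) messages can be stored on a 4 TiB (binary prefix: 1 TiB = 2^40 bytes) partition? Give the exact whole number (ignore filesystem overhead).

Capacity: 4 TiB = 4,398,046,511,104 bytes
Per item: 9.45 MiB = 9,909,043.2 bytes
⌊4,398,046,511,104 / 9,909,043.2⌋ = 443,841

443,841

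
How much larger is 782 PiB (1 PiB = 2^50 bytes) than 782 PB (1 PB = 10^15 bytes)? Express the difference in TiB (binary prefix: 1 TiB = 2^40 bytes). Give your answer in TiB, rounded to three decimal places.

782 PiB = 782 × 1,125,899,906,842,624 = 880,453,727,150,931,968 bytes
782 PB = 782 × 1,000,000,000,000,000 = 782,000,000,000,000,000 bytes
difference = 98,453,727,150,931,968 bytes
98,453,727,150,931,968 / 1,099,511,627,776 = 89,543.143 TiB

89,543.143 TiB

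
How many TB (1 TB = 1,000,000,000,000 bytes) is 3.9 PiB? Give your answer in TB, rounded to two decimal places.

4,391.01 TB

3.9 PiB = 3.9 × 2^50 bytes = 4,391,009,636,686,233.6 bytes
1 TB = 10^12 bytes = 1,000,000,000,000 bytes
4,391,009,636,686,233.6 / 1,000,000,000,000 = 4,391.01 TB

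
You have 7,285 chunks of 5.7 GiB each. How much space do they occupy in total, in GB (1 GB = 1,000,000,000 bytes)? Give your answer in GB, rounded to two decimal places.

44,586.59 GB

Total = 7,285 × 5.7 GiB = 41524.5 GiB
= 41524.5 × 1,073,741,824 bytes = 44,586,592,370,688 bytes
1 GB = 1,000,000,000 bytes
44,586,592,370,688 / 1,000,000,000 = 44,586.59 GB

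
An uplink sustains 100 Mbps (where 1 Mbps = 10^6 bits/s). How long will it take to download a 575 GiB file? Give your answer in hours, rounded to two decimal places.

13.72 hours

575 GiB = 617,401,548,800 bytes = 4,939,212,390,400 bits
100 Mbps = 100,000,000 bits/s
time = 4,939,212,390,400 / 100,000,000 = 49,392.1239 s
49,392.1239 s / 3600 = 13.72 hours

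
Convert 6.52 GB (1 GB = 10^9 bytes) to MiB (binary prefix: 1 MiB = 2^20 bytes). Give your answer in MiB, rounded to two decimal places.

6,217.96 MiB

6.52 GB × 1,000,000,000 bytes/GB = 6,520,000,000 bytes
1 MiB = 2^20 bytes = 1,048,576 bytes
6,520,000,000 / 1,048,576 = 6,217.96 MiB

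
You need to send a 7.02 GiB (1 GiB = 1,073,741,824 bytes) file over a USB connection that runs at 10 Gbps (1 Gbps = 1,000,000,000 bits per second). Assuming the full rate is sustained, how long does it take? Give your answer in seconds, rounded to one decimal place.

6.0 seconds

7.02 GiB = 7,537,667,604.48 bytes = 60,301,340,835.84 bits
10 Gbps = 10,000,000,000 bits/s
time = 60,301,340,835.84 / 10,000,000,000 = 6.0 s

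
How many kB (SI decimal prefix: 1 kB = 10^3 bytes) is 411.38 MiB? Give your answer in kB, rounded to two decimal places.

411.38 MiB × 1,048,576 bytes/MiB = 431,363,194.88 bytes
1 kB = 10^3 bytes = 1,000 bytes
431,363,194.88 / 1,000 = 431,363.19 kB

431,363.19 kB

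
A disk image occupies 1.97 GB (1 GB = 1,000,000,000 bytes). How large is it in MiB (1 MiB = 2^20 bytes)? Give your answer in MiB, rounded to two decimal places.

1.97 GB × 1,000,000,000 bytes/GB = 1,970,000,000 bytes
1 MiB = 1,048,576 bytes
1,970,000,000 / 1,048,576 = 1,878.74 MiB

1,878.74 MiB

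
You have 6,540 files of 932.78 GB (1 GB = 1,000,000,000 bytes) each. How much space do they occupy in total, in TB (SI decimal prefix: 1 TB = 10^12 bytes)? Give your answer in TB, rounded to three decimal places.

6,100.381 TB

Total = 6,540 × 932.78 GB = 6100381.2 GB
= 6100381.2 × 1,000,000,000 bytes = 6,100,381,200,000,000 bytes
1 TB = 1,000,000,000,000 bytes
6,100,381,200,000,000 / 1,000,000,000,000 = 6,100.381 TB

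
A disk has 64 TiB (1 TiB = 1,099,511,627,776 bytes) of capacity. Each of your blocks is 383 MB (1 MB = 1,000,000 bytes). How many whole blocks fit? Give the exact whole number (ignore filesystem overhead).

183,730

Capacity: 64 TiB = 70,368,744,177,664 bytes
Per item: 383 MB = 383,000,000 bytes
⌊70,368,744,177,664 / 383,000,000⌋ = 183,730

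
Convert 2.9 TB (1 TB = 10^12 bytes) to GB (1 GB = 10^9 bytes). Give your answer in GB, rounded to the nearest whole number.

2.9 TB × 1,000,000,000,000 bytes/TB = 2,900,000,000,000 bytes
1 GB = 10^9 bytes = 1,000,000,000 bytes
2,900,000,000,000 / 1,000,000,000 = 2,900 GB

2,900 GB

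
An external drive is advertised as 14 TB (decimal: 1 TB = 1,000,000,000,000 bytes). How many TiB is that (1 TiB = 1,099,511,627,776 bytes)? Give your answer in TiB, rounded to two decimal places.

14 TB × 1,000,000,000,000 bytes/TB = 14,000,000,000,000 bytes
1 TiB = 1,099,511,627,776 bytes
14,000,000,000,000 / 1,099,511,627,776 = 12.73 TiB

12.73 TiB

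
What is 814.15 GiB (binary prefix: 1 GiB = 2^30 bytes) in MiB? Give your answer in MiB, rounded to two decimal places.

833,689.60 MiB

814.15 GiB × 1,073,741,824 bytes/GiB = 874,186,906,009.6 bytes
1 MiB = 1,048,576 bytes
874,186,906,009.6 / 1,048,576 = 833,689.60 MiB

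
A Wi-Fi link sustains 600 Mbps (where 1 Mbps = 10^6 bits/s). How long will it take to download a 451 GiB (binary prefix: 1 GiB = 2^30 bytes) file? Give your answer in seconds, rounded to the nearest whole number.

6,457 seconds

451 GiB = 484,257,562,624 bytes = 3,874,060,500,992 bits
600 Mbps = 600,000,000 bits/s
time = 3,874,060,500,992 / 600,000,000 = 6,457 s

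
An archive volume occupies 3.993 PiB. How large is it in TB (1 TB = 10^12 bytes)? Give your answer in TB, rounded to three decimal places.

4,495.718 TB

3.993 PiB = 3.993 × 2^50 bytes = 4,495,718,328,022,597.632 bytes
1 TB = 10^12 bytes = 1,000,000,000,000 bytes
4,495,718,328,022,597.632 / 1,000,000,000,000 = 4,495.718 TB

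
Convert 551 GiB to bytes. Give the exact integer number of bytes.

551 × 1,073,741,824 = 591,631,745,024 bytes  (1 GiB = 2^30 bytes)

591,631,745,024 bytes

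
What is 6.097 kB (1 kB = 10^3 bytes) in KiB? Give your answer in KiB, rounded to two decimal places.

5.95 KiB

6.097 kB × 1,000 bytes/kB = 6,097 bytes
1 KiB = 2^10 bytes = 1,024 bytes
6,097 / 1,024 = 5.95 KiB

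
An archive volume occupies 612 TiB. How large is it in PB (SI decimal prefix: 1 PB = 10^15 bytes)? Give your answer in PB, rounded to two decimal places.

612 TiB = 612 × 2^40 bytes = 672,901,116,198,912 bytes
1 PB = 1,000,000,000,000,000 bytes
672,901,116,198,912 / 1,000,000,000,000,000 = 0.67 PB

0.67 PB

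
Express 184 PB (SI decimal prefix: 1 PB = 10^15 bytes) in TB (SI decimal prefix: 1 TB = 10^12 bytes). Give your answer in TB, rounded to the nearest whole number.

184 PB = 184 × 10^15 bytes = 184,000,000,000,000,000 bytes
1 TB = 1,000,000,000,000 bytes
184,000,000,000,000,000 / 1,000,000,000,000 = 184,000 TB

184,000 TB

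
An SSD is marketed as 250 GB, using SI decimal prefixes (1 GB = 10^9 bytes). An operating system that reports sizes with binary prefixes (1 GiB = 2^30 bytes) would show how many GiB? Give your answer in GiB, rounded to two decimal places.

250 GB × 1,000,000,000 bytes/GB = 250,000,000,000 bytes
1 GiB = 2^30 bytes = 1,073,741,824 bytes
250,000,000,000 / 1,073,741,824 = 232.83 GiB

232.83 GiB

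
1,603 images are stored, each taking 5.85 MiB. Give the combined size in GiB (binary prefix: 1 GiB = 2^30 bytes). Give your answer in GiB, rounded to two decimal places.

9.16 GiB

Total = 1,603 × 5.85 MiB = 9377.55 MiB
= 9377.55 × 1,048,576 bytes = 9,833,073,868.8 bytes
1 GiB = 1,073,741,824 bytes
9,833,073,868.8 / 1,073,741,824 = 9.16 GiB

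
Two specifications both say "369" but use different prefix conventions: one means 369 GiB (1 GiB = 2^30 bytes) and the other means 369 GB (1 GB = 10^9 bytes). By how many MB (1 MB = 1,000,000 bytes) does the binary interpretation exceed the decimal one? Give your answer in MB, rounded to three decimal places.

27,210.733 MB

369 GiB = 369 × 1,073,741,824 = 396,210,733,056 bytes
369 GB = 369 × 1,000,000,000 = 369,000,000,000 bytes
difference = 27,210,733,056 bytes
27,210,733,056 / 1,000,000 = 27,210.733 MB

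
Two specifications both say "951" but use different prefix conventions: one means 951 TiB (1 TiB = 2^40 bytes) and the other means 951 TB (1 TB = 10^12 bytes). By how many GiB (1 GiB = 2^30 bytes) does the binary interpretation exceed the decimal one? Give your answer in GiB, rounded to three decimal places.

88,136.232 GiB

951 TiB = 951 × 1,099,511,627,776 = 1,045,635,558,014,976 bytes
951 TB = 951 × 1,000,000,000,000 = 951,000,000,000,000 bytes
difference = 94,635,558,014,976 bytes
94,635,558,014,976 / 1,073,741,824 = 88,136.232 GiB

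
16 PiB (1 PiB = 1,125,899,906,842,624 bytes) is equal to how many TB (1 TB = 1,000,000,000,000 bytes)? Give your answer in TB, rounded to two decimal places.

18,014.40 TB

16 PiB = 16 × 2^50 bytes = 18,014,398,509,481,984 bytes
1 TB = 1,000,000,000,000 bytes
18,014,398,509,481,984 / 1,000,000,000,000 = 18,014.40 TB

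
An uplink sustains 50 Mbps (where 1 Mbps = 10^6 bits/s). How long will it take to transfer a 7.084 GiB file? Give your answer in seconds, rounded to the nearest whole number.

7.084 GiB = 7,606,387,081.216 bytes = 60,851,096,649.728 bits
50 Mbps = 50,000,000 bits/s
time = 60,851,096,649.728 / 50,000,000 = 1,217 s

1,217 seconds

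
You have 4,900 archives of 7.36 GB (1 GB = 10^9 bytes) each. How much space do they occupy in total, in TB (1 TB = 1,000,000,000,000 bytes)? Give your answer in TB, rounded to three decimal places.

36.064 TB

Total = 4,900 × 7.36 GB = 36,064 GB
= 36,064 × 1,000,000,000 bytes = 36,064,000,000,000 bytes
1 TB = 1,000,000,000,000 bytes
36,064,000,000,000 / 1,000,000,000,000 = 36.064 TB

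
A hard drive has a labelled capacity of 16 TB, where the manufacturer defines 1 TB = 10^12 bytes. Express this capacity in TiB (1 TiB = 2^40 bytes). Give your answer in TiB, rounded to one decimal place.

14.6 TiB

16 TB = 16 × 10^12 bytes = 16,000,000,000,000 bytes
1 TiB = 1,099,511,627,776 bytes
16,000,000,000,000 / 1,099,511,627,776 = 14.6 TiB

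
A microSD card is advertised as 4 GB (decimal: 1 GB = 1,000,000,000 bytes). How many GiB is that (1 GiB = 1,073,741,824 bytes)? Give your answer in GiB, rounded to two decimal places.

3.73 GiB

4 GB = 4 × 10^9 bytes = 4,000,000,000 bytes
1 GiB = 2^30 bytes = 1,073,741,824 bytes
4,000,000,000 / 1,073,741,824 = 3.73 GiB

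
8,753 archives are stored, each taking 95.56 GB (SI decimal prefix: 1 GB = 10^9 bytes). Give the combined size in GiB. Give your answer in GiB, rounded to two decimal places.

Total = 8,753 × 95.56 GB = 836436.68 GB
= 836436.68 × 1,000,000,000 bytes = 836,436,680,000,000 bytes
1 GiB = 1,073,741,824 bytes
836,436,680,000,000 / 1,073,741,824 = 778,992.36 GiB

778,992.36 GiB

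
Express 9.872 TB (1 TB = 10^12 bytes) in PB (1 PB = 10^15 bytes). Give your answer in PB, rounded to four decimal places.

0.0099 PB

9.872 TB = 9.872 × 10^12 bytes = 9,872,000,000,000 bytes
1 PB = 1,000,000,000,000,000 bytes
9,872,000,000,000 / 1,000,000,000,000,000 = 0.0099 PB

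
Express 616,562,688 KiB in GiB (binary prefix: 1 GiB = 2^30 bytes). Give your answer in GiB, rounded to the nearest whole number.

616,562,688 KiB × 1,024 bytes/KiB = 631,360,192,512 bytes
1 GiB = 1,073,741,824 bytes
631,360,192,512 / 1,073,741,824 = 588 GiB

588 GiB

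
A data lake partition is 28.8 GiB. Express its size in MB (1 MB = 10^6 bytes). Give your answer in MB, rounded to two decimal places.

28.8 GiB × 1,073,741,824 bytes/GiB = 30,923,764,531.2 bytes
1 MB = 10^6 bytes = 1,000,000 bytes
30,923,764,531.2 / 1,000,000 = 30,923.76 MB

30,923.76 MB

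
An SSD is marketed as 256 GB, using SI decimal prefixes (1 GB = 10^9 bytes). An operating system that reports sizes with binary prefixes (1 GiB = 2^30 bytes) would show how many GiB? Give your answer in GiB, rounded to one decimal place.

238.4 GiB

256 GB × 1,000,000,000 bytes/GB = 256,000,000,000 bytes
1 GiB = 1,073,741,824 bytes
256,000,000,000 / 1,073,741,824 = 238.4 GiB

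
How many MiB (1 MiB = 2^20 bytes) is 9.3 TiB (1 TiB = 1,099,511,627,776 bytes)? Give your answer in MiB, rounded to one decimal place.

9,751,756.8 MiB

9.3 TiB × 1,099,511,627,776 bytes/TiB = 10,225,458,138,316.8 bytes
1 MiB = 2^20 bytes = 1,048,576 bytes
10,225,458,138,316.8 / 1,048,576 = 9,751,756.8 MiB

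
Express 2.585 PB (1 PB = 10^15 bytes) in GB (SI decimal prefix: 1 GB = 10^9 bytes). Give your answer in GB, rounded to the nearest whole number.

2.585 PB = 2.585 × 10^15 bytes = 2,585,000,000,000,000 bytes
1 GB = 1,000,000,000 bytes
2,585,000,000,000,000 / 1,000,000,000 = 2,585,000 GB

2,585,000 GB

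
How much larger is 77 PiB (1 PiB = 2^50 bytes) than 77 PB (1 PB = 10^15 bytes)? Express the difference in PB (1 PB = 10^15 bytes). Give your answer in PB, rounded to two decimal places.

9.69 PB

77 PiB = 77 × 1,125,899,906,842,624 = 86,694,292,826,882,048 bytes
77 PB = 77 × 1,000,000,000,000,000 = 77,000,000,000,000,000 bytes
difference = 9,694,292,826,882,048 bytes
9,694,292,826,882,048 / 1,000,000,000,000,000 = 9.69 PB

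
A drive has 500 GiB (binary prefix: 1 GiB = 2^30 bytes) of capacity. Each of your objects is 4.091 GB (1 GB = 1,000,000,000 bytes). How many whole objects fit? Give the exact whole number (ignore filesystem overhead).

Capacity: 500 GiB = 536,870,912,000 bytes
Per item: 4.091 GB = 4,091,000,000 bytes
⌊536,870,912,000 / 4,091,000,000⌋ = 131

131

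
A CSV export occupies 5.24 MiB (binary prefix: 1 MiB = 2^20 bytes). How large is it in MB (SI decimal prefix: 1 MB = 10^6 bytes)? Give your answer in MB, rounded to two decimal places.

5.24 MiB = 5.24 × 2^20 bytes = 5,494,538.24 bytes
1 MB = 1,000,000 bytes
5,494,538.24 / 1,000,000 = 5.49 MB

5.49 MB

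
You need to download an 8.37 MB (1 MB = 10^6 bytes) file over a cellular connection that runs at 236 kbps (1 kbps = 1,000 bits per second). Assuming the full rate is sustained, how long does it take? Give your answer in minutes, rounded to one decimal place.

4.7 minutes

8.37 MB = 8,370,000 bytes = 66,960,000 bits
236 kbps = 236,000 bits/s
time = 66,960,000 / 236,000 = 283.73 s
283.73 s / 60 = 4.7 minutes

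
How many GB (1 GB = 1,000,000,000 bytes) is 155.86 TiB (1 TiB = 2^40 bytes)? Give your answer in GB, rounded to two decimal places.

171,369.88 GB

155.86 TiB × 1,099,511,627,776 bytes/TiB = 171,369,882,305,167.36 bytes
1 GB = 1,000,000,000 bytes
171,369,882,305,167.36 / 1,000,000,000 = 171,369.88 GB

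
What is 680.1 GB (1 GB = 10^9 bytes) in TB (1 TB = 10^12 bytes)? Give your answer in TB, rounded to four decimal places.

680.1 GB = 680.1 × 10^9 bytes = 680,100,000,000 bytes
1 TB = 1,000,000,000,000 bytes
680,100,000,000 / 1,000,000,000,000 = 0.6801 TB

0.6801 TB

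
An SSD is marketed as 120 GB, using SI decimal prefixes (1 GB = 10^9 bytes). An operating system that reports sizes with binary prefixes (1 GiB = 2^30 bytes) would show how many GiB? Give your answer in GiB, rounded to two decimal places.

120 GB = 120 × 10^9 bytes = 120,000,000,000 bytes
1 GiB = 1,073,741,824 bytes
120,000,000,000 / 1,073,741,824 = 111.76 GiB

111.76 GiB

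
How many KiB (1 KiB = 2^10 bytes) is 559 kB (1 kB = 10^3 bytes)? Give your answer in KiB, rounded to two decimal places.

559 kB × 1,000 bytes/kB = 559,000 bytes
1 KiB = 1,024 bytes
559,000 / 1,024 = 545.90 KiB

545.90 KiB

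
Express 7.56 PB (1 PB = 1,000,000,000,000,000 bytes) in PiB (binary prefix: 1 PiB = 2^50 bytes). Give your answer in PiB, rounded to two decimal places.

7.56 PB × 1,000,000,000,000,000 bytes/PB = 7,560,000,000,000,000 bytes
1 PiB = 1,125,899,906,842,624 bytes
7,560,000,000,000,000 / 1,125,899,906,842,624 = 6.71 PiB

6.71 PiB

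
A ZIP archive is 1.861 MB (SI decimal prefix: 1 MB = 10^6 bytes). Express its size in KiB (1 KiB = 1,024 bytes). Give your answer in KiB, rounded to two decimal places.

1,817.38 KiB

1.861 MB = 1.861 × 10^6 bytes = 1,861,000 bytes
1 KiB = 1,024 bytes
1,861,000 / 1,024 = 1,817.38 KiB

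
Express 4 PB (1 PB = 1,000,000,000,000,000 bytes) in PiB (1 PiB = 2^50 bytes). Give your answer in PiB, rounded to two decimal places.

3.55 PiB

4 PB = 4 × 10^15 bytes = 4,000,000,000,000,000 bytes
1 PiB = 2^50 bytes = 1,125,899,906,842,624 bytes
4,000,000,000,000,000 / 1,125,899,906,842,624 = 3.55 PiB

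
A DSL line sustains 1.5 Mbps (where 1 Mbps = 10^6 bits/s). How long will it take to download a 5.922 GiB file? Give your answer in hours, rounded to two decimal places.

5.922 GiB = 6,358,699,081.728 bytes = 50,869,592,653.824 bits
1.5 Mbps = 1,500,000 bits/s
time = 50,869,592,653.824 / 1,500,000 = 33,913.0618 s
33,913.0618 s / 3600 = 9.42 hours

9.42 hours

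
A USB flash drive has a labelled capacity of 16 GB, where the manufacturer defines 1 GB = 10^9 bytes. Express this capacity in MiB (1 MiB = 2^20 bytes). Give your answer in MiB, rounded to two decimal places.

15,258.79 MiB

16 GB = 16 × 10^9 bytes = 16,000,000,000 bytes
1 MiB = 2^20 bytes = 1,048,576 bytes
16,000,000,000 / 1,048,576 = 15,258.79 MiB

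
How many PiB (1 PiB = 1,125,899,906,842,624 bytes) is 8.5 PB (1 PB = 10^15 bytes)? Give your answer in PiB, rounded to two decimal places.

8.5 PB = 8.5 × 10^15 bytes = 8,500,000,000,000,000 bytes
1 PiB = 1,125,899,906,842,624 bytes
8,500,000,000,000,000 / 1,125,899,906,842,624 = 7.55 PiB

7.55 PiB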